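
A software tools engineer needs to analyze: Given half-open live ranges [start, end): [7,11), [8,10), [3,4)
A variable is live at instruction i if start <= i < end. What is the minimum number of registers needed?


Live ranges:
  Var0: [7, 11)
  Var1: [8, 10)
  Var2: [3, 4)
Sweep-line events (position, delta, active):
  pos=3 start -> active=1
  pos=4 end -> active=0
  pos=7 start -> active=1
  pos=8 start -> active=2
  pos=10 end -> active=1
  pos=11 end -> active=0
Maximum simultaneous active: 2
Minimum registers needed: 2

2


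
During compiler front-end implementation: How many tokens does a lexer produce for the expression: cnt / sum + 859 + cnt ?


Scanning 'cnt / sum + 859 + cnt'
Token 1: 'cnt' -> identifier
Token 2: '/' -> operator
Token 3: 'sum' -> identifier
Token 4: '+' -> operator
Token 5: '859' -> integer_literal
Token 6: '+' -> operator
Token 7: 'cnt' -> identifier
Total tokens: 7

7


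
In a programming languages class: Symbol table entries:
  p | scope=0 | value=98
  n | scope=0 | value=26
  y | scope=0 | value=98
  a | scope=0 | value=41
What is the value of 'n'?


Searching symbol table for 'n':
  p | scope=0 | value=98
  n | scope=0 | value=26 <- MATCH
  y | scope=0 | value=98
  a | scope=0 | value=41
Found 'n' at scope 0 with value 26

26


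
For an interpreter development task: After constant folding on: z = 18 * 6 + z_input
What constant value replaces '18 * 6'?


Identifying constant sub-expression:
  Original: z = 18 * 6 + z_input
  18 and 6 are both compile-time constants
  Evaluating: 18 * 6 = 108
  After folding: z = 108 + z_input

108


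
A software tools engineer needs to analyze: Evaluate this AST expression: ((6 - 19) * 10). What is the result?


Expression: ((6 - 19) * 10)
Evaluating step by step:
  6 - 19 = -13
  -13 * 10 = -130
Result: -130

-130


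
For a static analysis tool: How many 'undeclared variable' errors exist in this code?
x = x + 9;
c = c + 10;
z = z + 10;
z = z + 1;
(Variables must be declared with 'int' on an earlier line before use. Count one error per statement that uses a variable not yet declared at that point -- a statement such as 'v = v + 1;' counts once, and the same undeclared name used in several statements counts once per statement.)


Scanning code line by line:
  Line 1: use 'x' -> ERROR (undeclared)
  Line 2: use 'c' -> ERROR (undeclared)
  Line 3: use 'z' -> ERROR (undeclared)
  Line 4: use 'z' -> ERROR (undeclared)
Total undeclared variable errors: 4

4


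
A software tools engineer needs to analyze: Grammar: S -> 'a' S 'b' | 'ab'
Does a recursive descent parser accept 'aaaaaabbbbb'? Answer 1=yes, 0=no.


Grammar accepts strings of the form a^n b^n (n >= 1)
Word: 'aaaaaabbbbb'
Counting: 6 a's and 5 b's
Check: 6 == 5? No
Mismatch: a-count != b-count
Rejected

0


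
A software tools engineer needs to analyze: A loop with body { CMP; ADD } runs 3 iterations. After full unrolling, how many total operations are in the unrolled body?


Loop body operations: CMP, ADD (2 ops per iteration)
Unrolling 3 iterations:
  Iteration 1: CMP, ADD (2 ops)
  Iteration 2: CMP, ADD (2 ops)
  Iteration 3: CMP, ADD (2 ops)
Total: 3 iterations * 2 ops/iter = 6 operations

6


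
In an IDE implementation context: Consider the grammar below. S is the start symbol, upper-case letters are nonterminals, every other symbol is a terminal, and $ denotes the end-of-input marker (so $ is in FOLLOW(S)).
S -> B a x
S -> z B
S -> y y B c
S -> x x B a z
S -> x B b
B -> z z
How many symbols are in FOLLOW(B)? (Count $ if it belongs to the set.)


S is the start symbol and does not occur in any rule body, so FOLLOW(S) = {$}.
Examining every occurrence of B in a rule body:
  S -> B a x : B is followed by terminal 'a' -> add 'a'
  S -> z B : B is at the right end -> add FOLLOW(S) = {$}
  S -> y y B c : B is followed by terminal 'c' -> add 'c'
  S -> x x B a z : B is followed by terminal 'a' -> add 'a' (already in the set)
  S -> x B b : B is followed by terminal 'b' -> add 'b'
  B -> z z : B does not occur in the body -> contributes nothing
FOLLOW(B) = {a, b, c, $}
Count: 4

4


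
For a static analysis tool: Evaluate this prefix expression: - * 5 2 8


Parsing prefix expression: - * 5 2 8
Step 1: Innermost operation '* 5 2'
  5 * 2 = 10
Step 2: Outer operation '- [10] 8'
  10 - 8 = 2

2


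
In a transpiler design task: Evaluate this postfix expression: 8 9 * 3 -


Processing tokens left to right:
Push 8, Push 9
Pop 8 and 9, compute 8 * 9 = 72, push 72
Push 3
Pop 72 and 3, compute 72 - 3 = 69, push 69
Stack result: 69

69


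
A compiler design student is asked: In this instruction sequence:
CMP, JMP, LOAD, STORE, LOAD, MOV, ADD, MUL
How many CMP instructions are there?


Scanning instruction sequence for CMP:
  Position 1: CMP <- MATCH
  Position 2: JMP
  Position 3: LOAD
  Position 4: STORE
  Position 5: LOAD
  Position 6: MOV
  Position 7: ADD
  Position 8: MUL
Matches at positions: [1]
Total CMP count: 1

1


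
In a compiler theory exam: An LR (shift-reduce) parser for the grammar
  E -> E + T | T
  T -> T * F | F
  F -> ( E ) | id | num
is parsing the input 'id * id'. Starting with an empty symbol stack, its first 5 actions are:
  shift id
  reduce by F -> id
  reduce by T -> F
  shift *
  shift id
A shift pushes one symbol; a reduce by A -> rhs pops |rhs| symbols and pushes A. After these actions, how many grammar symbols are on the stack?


Tracking the symbol stack through each action:
  Action 1: shift 'id' : push -> stack = [id] (size 1)
  Action 2: reduce by F -> id : pop 1, push F -> stack = [F] (size 1)
  Action 3: reduce by T -> F : pop 1, push T -> stack = [T] (size 1)
  Action 4: shift '*' : push -> stack = [T, *] (size 2)
  Action 5: shift 'id' : push -> stack = [T, *, id] (size 3)
Final stack size: 3

3


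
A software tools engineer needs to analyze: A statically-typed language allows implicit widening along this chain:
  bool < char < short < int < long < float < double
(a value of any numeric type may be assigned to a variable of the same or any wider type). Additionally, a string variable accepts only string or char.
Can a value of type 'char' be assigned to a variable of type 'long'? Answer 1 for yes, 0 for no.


Target variable type: long
Source value type: char
Numeric ranks: char=1, long=4
Widening allowed iff rank(source) <= rank(target): 1 <= 4? Yes
Result: 1

1


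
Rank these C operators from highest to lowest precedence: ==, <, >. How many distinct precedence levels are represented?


Looking up precedence for each operator:
  == -> precedence 3
  < -> precedence 4
  > -> precedence 4
Sorted highest to lowest: <, >, ==
Distinct precedence values: [4, 3]
Number of distinct levels: 2

2


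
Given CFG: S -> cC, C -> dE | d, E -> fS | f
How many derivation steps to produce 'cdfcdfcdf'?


Grammar: S -> cC, C -> dE | d, E -> fS | f
Deriving 'cdfcdfcdf':
Step 1: S -> cC => cC
Step 2: C -> dE => cdE
Step 3: E -> fS => cdfS
Step 4: S -> cC => cdfcC
Step 5: C -> dE => cdfcdE
Step 6: E -> fS => cdfcdfS
Step 7: S -> cC => cdfcdfcC
Step 8: C -> dE => cdfcdfcdE
Step 9: E -> f => cdfcdfcdf
Total derivation steps: 9

9


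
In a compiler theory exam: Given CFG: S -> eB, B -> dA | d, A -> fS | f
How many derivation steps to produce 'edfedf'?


Grammar: S -> eB, B -> dA | d, A -> fS | f
Deriving 'edfedf':
Step 1: S -> eB => eB
Step 2: B -> dA => edA
Step 3: A -> fS => edfS
Step 4: S -> eB => edfeB
Step 5: B -> dA => edfedA
Step 6: A -> f => edfedf
Total derivation steps: 6

6


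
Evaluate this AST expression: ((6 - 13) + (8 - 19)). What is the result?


Expression: ((6 - 13) + (8 - 19))
Evaluating step by step:
  6 - 13 = -7
  8 - 19 = -11
  -7 + -11 = -18
Result: -18

-18


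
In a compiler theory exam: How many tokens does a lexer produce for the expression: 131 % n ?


Scanning '131 % n'
Token 1: '131' -> integer_literal
Token 2: '%' -> operator
Token 3: 'n' -> identifier
Total tokens: 3

3


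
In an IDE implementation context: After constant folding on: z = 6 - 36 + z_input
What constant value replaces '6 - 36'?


Identifying constant sub-expression:
  Original: z = 6 - 36 + z_input
  6 and 36 are both compile-time constants
  Evaluating: 6 - 36 = -30
  After folding: z = -30 + z_input

-30


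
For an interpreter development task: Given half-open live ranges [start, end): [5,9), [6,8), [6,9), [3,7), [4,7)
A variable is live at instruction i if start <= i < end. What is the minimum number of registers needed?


Live ranges:
  Var0: [5, 9)
  Var1: [6, 8)
  Var2: [6, 9)
  Var3: [3, 7)
  Var4: [4, 7)
Sweep-line events (position, delta, active):
  pos=3 start -> active=1
  pos=4 start -> active=2
  pos=5 start -> active=3
  pos=6 start -> active=4
  pos=6 start -> active=5
  pos=7 end -> active=4
  pos=7 end -> active=3
  pos=8 end -> active=2
  pos=9 end -> active=1
  pos=9 end -> active=0
Maximum simultaneous active: 5
Minimum registers needed: 5

5


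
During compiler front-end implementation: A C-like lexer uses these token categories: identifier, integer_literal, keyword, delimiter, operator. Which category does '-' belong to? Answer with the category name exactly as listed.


Token: '-'
Checking categories:
  identifier: no
  integer_literal: no
  operator: YES
  keyword: no
  delimiter: no
Category: operator

operator


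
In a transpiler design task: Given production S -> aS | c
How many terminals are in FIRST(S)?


Production: S -> aS | c
Examining each alternative for leading terminals:
  S -> aS : first terminal = 'a'
  S -> c : first terminal = 'c'
FIRST(S) = {a, c}
Count: 2

2


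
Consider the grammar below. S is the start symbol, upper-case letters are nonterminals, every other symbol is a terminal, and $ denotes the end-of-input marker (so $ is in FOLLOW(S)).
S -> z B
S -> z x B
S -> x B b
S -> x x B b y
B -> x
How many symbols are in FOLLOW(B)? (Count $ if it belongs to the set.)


S is the start symbol and does not occur in any rule body, so FOLLOW(S) = {$}.
Examining every occurrence of B in a rule body:
  S -> z B : B is at the right end -> add FOLLOW(S) = {$}
  S -> z x B : B is at the right end -> add FOLLOW(S) = {$} (already in the set)
  S -> x B b : B is followed by terminal 'b' -> add 'b'
  S -> x x B b y : B is followed by terminal 'b' -> add 'b' (already in the set)
  B -> x : B does not occur in the body -> contributes nothing
FOLLOW(B) = {b, $}
Count: 2

2


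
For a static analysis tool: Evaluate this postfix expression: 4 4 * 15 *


Processing tokens left to right:
Push 4, Push 4
Pop 4 and 4, compute 4 * 4 = 16, push 16
Push 15
Pop 16 and 15, compute 16 * 15 = 240, push 240
Stack result: 240

240


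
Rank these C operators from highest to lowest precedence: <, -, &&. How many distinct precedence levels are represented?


Looking up precedence for each operator:
  < -> precedence 4
  - -> precedence 5
  && -> precedence 2
Sorted highest to lowest: -, <, &&
Distinct precedence values: [5, 4, 2]
Number of distinct levels: 3

3


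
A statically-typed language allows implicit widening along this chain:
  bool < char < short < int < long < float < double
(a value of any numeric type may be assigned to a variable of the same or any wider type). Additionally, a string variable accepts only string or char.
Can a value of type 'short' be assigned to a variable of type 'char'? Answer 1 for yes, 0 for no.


Target variable type: char
Source value type: short
Numeric ranks: short=2, char=1
Widening allowed iff rank(source) <= rank(target): 2 <= 1? No
Result: 0

0


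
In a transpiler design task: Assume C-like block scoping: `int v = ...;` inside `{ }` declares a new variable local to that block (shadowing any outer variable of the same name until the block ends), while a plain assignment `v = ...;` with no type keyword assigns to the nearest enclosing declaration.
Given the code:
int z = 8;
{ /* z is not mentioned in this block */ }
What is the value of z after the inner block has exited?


Analyzing scoping rules:
Outer scope: declares z = 8
Inner block: z is neither redeclared nor assigned -> unchanged
After the block -> 8
Result: 8

8


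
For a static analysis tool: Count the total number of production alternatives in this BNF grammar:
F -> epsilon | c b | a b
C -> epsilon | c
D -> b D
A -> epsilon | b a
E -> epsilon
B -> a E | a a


Counting alternatives per rule:
  F: 3 alternative(s)
  C: 2 alternative(s)
  D: 1 alternative(s)
  A: 2 alternative(s)
  E: 1 alternative(s)
  B: 2 alternative(s)
Sum: 3 + 2 + 1 + 2 + 1 + 2 = 11

11


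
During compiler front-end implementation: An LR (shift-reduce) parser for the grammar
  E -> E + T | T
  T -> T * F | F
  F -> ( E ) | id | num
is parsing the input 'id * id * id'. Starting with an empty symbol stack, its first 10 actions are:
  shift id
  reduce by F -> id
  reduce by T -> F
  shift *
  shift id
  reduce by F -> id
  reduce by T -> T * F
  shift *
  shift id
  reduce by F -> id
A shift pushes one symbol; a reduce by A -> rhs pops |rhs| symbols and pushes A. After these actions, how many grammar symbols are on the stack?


Tracking the symbol stack through each action:
  Action 1: shift 'id' : push -> stack = [id] (size 1)
  Action 2: reduce by F -> id : pop 1, push F -> stack = [F] (size 1)
  Action 3: reduce by T -> F : pop 1, push T -> stack = [T] (size 1)
  Action 4: shift '*' : push -> stack = [T, *] (size 2)
  Action 5: shift 'id' : push -> stack = [T, *, id] (size 3)
  Action 6: reduce by F -> id : pop 1, push F -> stack = [T, *, F] (size 3)
  Action 7: reduce by T -> T * F : pop 3, push T -> stack = [T] (size 1)
  Action 8: shift '*' : push -> stack = [T, *] (size 2)
  Action 9: shift 'id' : push -> stack = [T, *, id] (size 3)
  Action 10: reduce by F -> id : pop 1, push F -> stack = [T, *, F] (size 3)
Final stack size: 3

3


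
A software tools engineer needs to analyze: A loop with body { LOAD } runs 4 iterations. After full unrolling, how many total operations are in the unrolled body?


Loop body operations: LOAD (1 op per iteration)
Unrolling 4 iterations:
  Iteration 1: LOAD (1 ops)
  Iteration 2: LOAD (1 ops)
  Iteration 3: LOAD (1 ops)
  Iteration 4: LOAD (1 ops)
Total: 4 iterations * 1 ops/iter = 4 operations

4


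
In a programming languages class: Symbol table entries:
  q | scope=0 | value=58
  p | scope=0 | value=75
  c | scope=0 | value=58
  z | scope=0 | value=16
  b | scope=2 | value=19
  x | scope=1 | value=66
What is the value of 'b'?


Searching symbol table for 'b':
  q | scope=0 | value=58
  p | scope=0 | value=75
  c | scope=0 | value=58
  z | scope=0 | value=16
  b | scope=2 | value=19 <- MATCH
  x | scope=1 | value=66
Found 'b' at scope 2 with value 19

19


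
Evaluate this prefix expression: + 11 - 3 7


Parsing prefix expression: + 11 - 3 7
Step 1: Innermost operation '- 3 7'
  3 - 7 = -4
Step 2: Outer operation '+ 11 [-4]'
  11 + -4 = 7

7


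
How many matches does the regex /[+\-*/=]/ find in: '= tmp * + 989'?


Pattern: /[+\-*/=]/ (operators)
Input: '= tmp * + 989'
Scanning for matches:
  Match 1: '='
  Match 2: '*'
  Match 3: '+'
Total matches: 3

3


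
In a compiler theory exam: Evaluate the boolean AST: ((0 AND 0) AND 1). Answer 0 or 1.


Step 1: Evaluate inner node
  0 AND 0 = 0
Step 2: Evaluate root node
  0 AND 1 = 0

0


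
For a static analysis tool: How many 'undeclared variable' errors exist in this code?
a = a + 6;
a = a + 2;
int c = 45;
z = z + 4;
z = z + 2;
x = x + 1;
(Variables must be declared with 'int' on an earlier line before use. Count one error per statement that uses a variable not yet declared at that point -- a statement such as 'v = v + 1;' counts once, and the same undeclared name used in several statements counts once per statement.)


Scanning code line by line:
  Line 1: use 'a' -> ERROR (undeclared)
  Line 2: use 'a' -> ERROR (undeclared)
  Line 3: declare 'c' -> declared = ['c']
  Line 4: use 'z' -> ERROR (undeclared)
  Line 5: use 'z' -> ERROR (undeclared)
  Line 6: use 'x' -> ERROR (undeclared)
Total undeclared variable errors: 5

5


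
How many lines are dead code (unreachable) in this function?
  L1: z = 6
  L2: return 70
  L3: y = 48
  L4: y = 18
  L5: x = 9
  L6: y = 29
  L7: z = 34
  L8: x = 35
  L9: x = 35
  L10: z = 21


Analyzing control flow:
  L1: reachable (before return)
  L2: reachable (return statement)
  L3: DEAD (after return at L2)
  L4: DEAD (after return at L2)
  L5: DEAD (after return at L2)
  L6: DEAD (after return at L2)
  L7: DEAD (after return at L2)
  L8: DEAD (after return at L2)
  L9: DEAD (after return at L2)
  L10: DEAD (after return at L2)
Return at L2, total lines = 10
Dead lines: L3 through L10
Count: 8

8


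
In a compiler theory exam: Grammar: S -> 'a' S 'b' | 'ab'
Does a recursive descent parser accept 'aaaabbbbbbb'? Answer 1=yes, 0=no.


Grammar accepts strings of the form a^n b^n (n >= 1)
Word: 'aaaabbbbbbb'
Counting: 4 a's and 7 b's
Check: 4 == 7? No
Mismatch: a-count != b-count
Rejected

0


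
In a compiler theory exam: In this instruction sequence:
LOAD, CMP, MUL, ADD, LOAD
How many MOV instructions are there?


Scanning instruction sequence for MOV:
  Position 1: LOAD
  Position 2: CMP
  Position 3: MUL
  Position 4: ADD
  Position 5: LOAD
Matches at positions: []
Total MOV count: 0

0


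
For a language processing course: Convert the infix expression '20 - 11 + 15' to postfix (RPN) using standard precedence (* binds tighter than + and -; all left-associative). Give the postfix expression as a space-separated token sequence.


Applying the shunting-yard algorithm:
  Operand 20 -> output
  Push '-' onto operator stack -> op-stack: [-]
  Operand 11 -> output
  See '+' (prec 1); top '-' (prec 1) >= it -> pop '-' to output
  Push '+' onto operator stack -> op-stack: [+]
  Operand 15 -> output
  End of input: pop '+' to output
Postfix result: 20 11 - 15 +

20 11 - 15 +


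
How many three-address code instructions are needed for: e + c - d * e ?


Expression: e + c - d * e
Generating three-address code (respecting * over +/- precedence):
  Instruction 1: t1 = d * e
  Instruction 2: t2 = e + c
  Instruction 3: t3 = t2 - t1
Total instructions: 3

3


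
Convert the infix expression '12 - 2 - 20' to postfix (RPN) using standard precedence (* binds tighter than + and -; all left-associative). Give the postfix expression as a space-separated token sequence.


Applying the shunting-yard algorithm:
  Operand 12 -> output
  Push '-' onto operator stack -> op-stack: [-]
  Operand 2 -> output
  See '-' (prec 1); top '-' (prec 1) >= it -> pop '-' to output
  Push '-' onto operator stack -> op-stack: [-]
  Operand 20 -> output
  End of input: pop '-' to output
Postfix result: 12 2 - 20 -

12 2 - 20 -


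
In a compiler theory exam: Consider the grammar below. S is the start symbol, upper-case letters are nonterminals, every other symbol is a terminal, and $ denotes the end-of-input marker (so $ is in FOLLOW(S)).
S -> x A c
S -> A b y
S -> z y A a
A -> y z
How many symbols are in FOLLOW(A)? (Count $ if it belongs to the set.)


S is the start symbol and does not occur in any rule body, so FOLLOW(S) = {$}.
Examining every occurrence of A in a rule body:
  S -> x A c : A is followed by terminal 'c' -> add 'c'
  S -> A b y : A is followed by terminal 'b' -> add 'b'
  S -> z y A a : A is followed by terminal 'a' -> add 'a'
  A -> y z : A does not occur in the body -> contributes nothing
FOLLOW(A) = {a, b, c}
Count: 3

3


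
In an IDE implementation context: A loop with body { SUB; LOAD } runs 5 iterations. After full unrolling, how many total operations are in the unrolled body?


Loop body operations: SUB, LOAD (2 ops per iteration)
Unrolling 5 iterations:
  Iteration 1: SUB, LOAD (2 ops)
  Iteration 2: SUB, LOAD (2 ops)
  Iteration 3: SUB, LOAD (2 ops)
  Iteration 4: SUB, LOAD (2 ops)
  Iteration 5: SUB, LOAD (2 ops)
Total: 5 iterations * 2 ops/iter = 10 operations

10


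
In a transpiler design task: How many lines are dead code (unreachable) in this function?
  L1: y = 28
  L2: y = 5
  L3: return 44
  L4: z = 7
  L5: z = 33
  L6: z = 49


Analyzing control flow:
  L1: reachable (before return)
  L2: reachable (before return)
  L3: reachable (return statement)
  L4: DEAD (after return at L3)
  L5: DEAD (after return at L3)
  L6: DEAD (after return at L3)
Return at L3, total lines = 6
Dead lines: L4 through L6
Count: 3

3


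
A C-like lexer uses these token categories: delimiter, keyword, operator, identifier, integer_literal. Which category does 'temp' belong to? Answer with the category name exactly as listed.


Token: 'temp'
Checking categories:
  identifier: YES
  integer_literal: no
  operator: no
  keyword: no
  delimiter: no
Category: identifier

identifier


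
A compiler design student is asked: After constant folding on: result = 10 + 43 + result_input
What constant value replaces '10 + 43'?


Identifying constant sub-expression:
  Original: result = 10 + 43 + result_input
  10 and 43 are both compile-time constants
  Evaluating: 10 + 43 = 53
  After folding: result = 53 + result_input

53


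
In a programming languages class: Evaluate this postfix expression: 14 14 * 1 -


Processing tokens left to right:
Push 14, Push 14
Pop 14 and 14, compute 14 * 14 = 196, push 196
Push 1
Pop 196 and 1, compute 196 - 1 = 195, push 195
Stack result: 195

195


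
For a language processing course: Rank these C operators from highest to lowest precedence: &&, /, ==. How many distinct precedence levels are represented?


Looking up precedence for each operator:
  && -> precedence 2
  / -> precedence 6
  == -> precedence 3
Sorted highest to lowest: /, ==, &&
Distinct precedence values: [6, 3, 2]
Number of distinct levels: 3

3


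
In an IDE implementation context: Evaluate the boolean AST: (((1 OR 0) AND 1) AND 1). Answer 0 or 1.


Step 1: Evaluate inner node
  1 OR 0 = 1
Step 2: Evaluate next node
  1 AND 1 = 1
Step 3: Evaluate root node
  1 AND 1 = 1

1


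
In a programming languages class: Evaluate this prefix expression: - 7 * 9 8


Parsing prefix expression: - 7 * 9 8
Step 1: Innermost operation '* 9 8'
  9 * 8 = 72
Step 2: Outer operation '- 7 [72]'
  7 - 72 = -65

-65


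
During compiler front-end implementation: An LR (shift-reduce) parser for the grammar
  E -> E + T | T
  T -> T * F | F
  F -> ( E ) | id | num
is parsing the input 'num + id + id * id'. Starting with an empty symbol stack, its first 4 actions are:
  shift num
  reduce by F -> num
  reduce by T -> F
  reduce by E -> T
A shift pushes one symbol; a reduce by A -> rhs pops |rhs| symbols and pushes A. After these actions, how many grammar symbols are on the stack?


Tracking the symbol stack through each action:
  Action 1: shift 'num' : push -> stack = [num] (size 1)
  Action 2: reduce by F -> num : pop 1, push F -> stack = [F] (size 1)
  Action 3: reduce by T -> F : pop 1, push T -> stack = [T] (size 1)
  Action 4: reduce by E -> T : pop 1, push E -> stack = [E] (size 1)
Final stack size: 1

1


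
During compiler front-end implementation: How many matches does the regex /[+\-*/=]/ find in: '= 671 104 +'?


Pattern: /[+\-*/=]/ (operators)
Input: '= 671 104 +'
Scanning for matches:
  Match 1: '='
  Match 2: '+'
Total matches: 2

2


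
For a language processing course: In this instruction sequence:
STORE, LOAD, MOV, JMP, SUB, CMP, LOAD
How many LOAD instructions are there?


Scanning instruction sequence for LOAD:
  Position 1: STORE
  Position 2: LOAD <- MATCH
  Position 3: MOV
  Position 4: JMP
  Position 5: SUB
  Position 6: CMP
  Position 7: LOAD <- MATCH
Matches at positions: [2, 7]
Total LOAD count: 2

2


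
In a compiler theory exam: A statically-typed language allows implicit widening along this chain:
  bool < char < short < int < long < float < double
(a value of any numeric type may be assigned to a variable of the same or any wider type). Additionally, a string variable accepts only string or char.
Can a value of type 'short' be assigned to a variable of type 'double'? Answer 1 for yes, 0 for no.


Target variable type: double
Source value type: short
Numeric ranks: short=2, double=6
Widening allowed iff rank(source) <= rank(target): 2 <= 6? Yes
Result: 1

1


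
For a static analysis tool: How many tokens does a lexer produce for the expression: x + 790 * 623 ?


Scanning 'x + 790 * 623'
Token 1: 'x' -> identifier
Token 2: '+' -> operator
Token 3: '790' -> integer_literal
Token 4: '*' -> operator
Token 5: '623' -> integer_literal
Total tokens: 5

5


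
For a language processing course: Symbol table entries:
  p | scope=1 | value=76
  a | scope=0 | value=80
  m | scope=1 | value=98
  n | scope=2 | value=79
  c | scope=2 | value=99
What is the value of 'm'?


Searching symbol table for 'm':
  p | scope=1 | value=76
  a | scope=0 | value=80
  m | scope=1 | value=98 <- MATCH
  n | scope=2 | value=79
  c | scope=2 | value=99
Found 'm' at scope 1 with value 98

98


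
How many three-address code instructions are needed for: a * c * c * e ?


Expression: a * c * c * e
Generating three-address code (respecting * over +/- precedence):
  Instruction 1: t1 = a * c
  Instruction 2: t2 = t1 * c
  Instruction 3: t3 = t2 * e
Total instructions: 3

3


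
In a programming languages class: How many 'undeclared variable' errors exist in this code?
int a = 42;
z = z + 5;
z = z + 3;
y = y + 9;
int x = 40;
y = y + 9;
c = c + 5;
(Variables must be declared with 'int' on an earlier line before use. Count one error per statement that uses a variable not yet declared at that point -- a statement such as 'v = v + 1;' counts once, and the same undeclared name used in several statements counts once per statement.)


Scanning code line by line:
  Line 1: declare 'a' -> declared = ['a']
  Line 2: use 'z' -> ERROR (undeclared)
  Line 3: use 'z' -> ERROR (undeclared)
  Line 4: use 'y' -> ERROR (undeclared)
  Line 5: declare 'x' -> declared = ['a', 'x']
  Line 6: use 'y' -> ERROR (undeclared)
  Line 7: use 'c' -> ERROR (undeclared)
Total undeclared variable errors: 5

5


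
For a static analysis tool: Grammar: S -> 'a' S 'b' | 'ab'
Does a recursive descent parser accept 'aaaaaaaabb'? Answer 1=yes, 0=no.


Grammar accepts strings of the form a^n b^n (n >= 1)
Word: 'aaaaaaaabb'
Counting: 8 a's and 2 b's
Check: 8 == 2? No
Mismatch: a-count != b-count
Rejected

0


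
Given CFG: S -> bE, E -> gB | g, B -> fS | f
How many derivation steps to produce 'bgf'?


Grammar: S -> bE, E -> gB | g, B -> fS | f
Deriving 'bgf':
Step 1: S -> bE => bE
Step 2: E -> gB => bgB
Step 3: B -> f => bgf
Total derivation steps: 3

3


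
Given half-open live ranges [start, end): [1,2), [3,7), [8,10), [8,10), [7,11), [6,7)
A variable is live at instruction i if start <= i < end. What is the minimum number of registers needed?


Live ranges:
  Var0: [1, 2)
  Var1: [3, 7)
  Var2: [8, 10)
  Var3: [8, 10)
  Var4: [7, 11)
  Var5: [6, 7)
Sweep-line events (position, delta, active):
  pos=1 start -> active=1
  pos=2 end -> active=0
  pos=3 start -> active=1
  pos=6 start -> active=2
  pos=7 end -> active=1
  pos=7 end -> active=0
  pos=7 start -> active=1
  pos=8 start -> active=2
  pos=8 start -> active=3
  pos=10 end -> active=2
  pos=10 end -> active=1
  pos=11 end -> active=0
Maximum simultaneous active: 3
Minimum registers needed: 3

3


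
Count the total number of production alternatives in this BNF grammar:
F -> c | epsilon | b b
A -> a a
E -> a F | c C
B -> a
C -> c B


Counting alternatives per rule:
  F: 3 alternative(s)
  A: 1 alternative(s)
  E: 2 alternative(s)
  B: 1 alternative(s)
  C: 1 alternative(s)
Sum: 3 + 1 + 2 + 1 + 1 = 8

8


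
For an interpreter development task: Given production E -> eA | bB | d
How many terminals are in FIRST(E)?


Production: E -> eA | bB | d
Examining each alternative for leading terminals:
  E -> eA : first terminal = 'e'
  E -> bB : first terminal = 'b'
  E -> d : first terminal = 'd'
FIRST(E) = {b, d, e}
Count: 3

3


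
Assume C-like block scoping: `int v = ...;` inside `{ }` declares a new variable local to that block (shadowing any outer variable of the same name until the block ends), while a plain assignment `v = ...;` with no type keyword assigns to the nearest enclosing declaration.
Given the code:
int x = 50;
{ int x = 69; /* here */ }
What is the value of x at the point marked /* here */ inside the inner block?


Analyzing scoping rules:
Outer scope: declares x = 50
Inner block: 'int x = 69;' declares a NEW x that shadows the outer one
Inside the block the inner declaration is in scope -> 69
Result: 69

69


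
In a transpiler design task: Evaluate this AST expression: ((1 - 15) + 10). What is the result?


Expression: ((1 - 15) + 10)
Evaluating step by step:
  1 - 15 = -14
  -14 + 10 = -4
Result: -4

-4


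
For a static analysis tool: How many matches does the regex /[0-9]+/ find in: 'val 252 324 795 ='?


Pattern: /[0-9]+/ (int literals)
Input: 'val 252 324 795 ='
Scanning for matches:
  Match 1: '252'
  Match 2: '324'
  Match 3: '795'
Total matches: 3

3


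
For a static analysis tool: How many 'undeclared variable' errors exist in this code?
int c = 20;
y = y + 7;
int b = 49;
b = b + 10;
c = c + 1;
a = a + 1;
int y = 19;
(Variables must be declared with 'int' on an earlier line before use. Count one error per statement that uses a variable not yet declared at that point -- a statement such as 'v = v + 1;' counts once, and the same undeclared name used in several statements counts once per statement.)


Scanning code line by line:
  Line 1: declare 'c' -> declared = ['c']
  Line 2: use 'y' -> ERROR (undeclared)
  Line 3: declare 'b' -> declared = ['b', 'c']
  Line 4: use 'b' -> OK (declared)
  Line 5: use 'c' -> OK (declared)
  Line 6: use 'a' -> ERROR (undeclared)
  Line 7: declare 'y' -> declared = ['b', 'c', 'y']
Total undeclared variable errors: 2

2


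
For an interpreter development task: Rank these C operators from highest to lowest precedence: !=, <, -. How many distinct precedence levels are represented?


Looking up precedence for each operator:
  != -> precedence 3
  < -> precedence 4
  - -> precedence 5
Sorted highest to lowest: -, <, !=
Distinct precedence values: [5, 4, 3]
Number of distinct levels: 3

3


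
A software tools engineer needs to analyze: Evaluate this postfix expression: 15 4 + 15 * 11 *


Processing tokens left to right:
Push 15, Push 4
Pop 15 and 4, compute 15 + 4 = 19, push 19
Push 15
Pop 19 and 15, compute 19 * 15 = 285, push 285
Push 11
Pop 285 and 11, compute 285 * 11 = 3135, push 3135
Stack result: 3135

3135


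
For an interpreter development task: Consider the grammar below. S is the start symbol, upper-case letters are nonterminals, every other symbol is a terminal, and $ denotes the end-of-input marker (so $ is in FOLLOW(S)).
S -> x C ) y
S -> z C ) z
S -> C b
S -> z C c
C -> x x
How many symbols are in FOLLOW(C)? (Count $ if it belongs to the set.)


S is the start symbol and does not occur in any rule body, so FOLLOW(S) = {$}.
Examining every occurrence of C in a rule body:
  S -> x C ) y : C is followed by terminal ')' -> add ')'
  S -> z C ) z : C is followed by terminal ')' -> add ')' (already in the set)
  S -> C b : C is followed by terminal 'b' -> add 'b'
  S -> z C c : C is followed by terminal 'c' -> add 'c'
  C -> x x : C does not occur in the body -> contributes nothing
FOLLOW(C) = {), b, c}
Count: 3

3


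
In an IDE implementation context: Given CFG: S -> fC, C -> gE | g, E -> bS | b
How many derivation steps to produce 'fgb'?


Grammar: S -> fC, C -> gE | g, E -> bS | b
Deriving 'fgb':
Step 1: S -> fC => fC
Step 2: C -> gE => fgE
Step 3: E -> b => fgb
Total derivation steps: 3

3


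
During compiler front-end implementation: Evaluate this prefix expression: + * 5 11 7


Parsing prefix expression: + * 5 11 7
Step 1: Innermost operation '* 5 11'
  5 * 11 = 55
Step 2: Outer operation '+ [55] 7'
  55 + 7 = 62

62


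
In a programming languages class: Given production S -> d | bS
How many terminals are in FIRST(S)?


Production: S -> d | bS
Examining each alternative for leading terminals:
  S -> d : first terminal = 'd'
  S -> bS : first terminal = 'b'
FIRST(S) = {b, d}
Count: 2

2


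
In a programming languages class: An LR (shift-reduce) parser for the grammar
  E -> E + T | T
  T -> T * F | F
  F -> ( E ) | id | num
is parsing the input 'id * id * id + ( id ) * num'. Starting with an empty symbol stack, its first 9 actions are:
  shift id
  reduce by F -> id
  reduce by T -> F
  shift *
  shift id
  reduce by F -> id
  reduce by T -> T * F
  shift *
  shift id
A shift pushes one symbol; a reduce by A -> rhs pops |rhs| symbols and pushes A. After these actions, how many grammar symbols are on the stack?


Tracking the symbol stack through each action:
  Action 1: shift 'id' : push -> stack = [id] (size 1)
  Action 2: reduce by F -> id : pop 1, push F -> stack = [F] (size 1)
  Action 3: reduce by T -> F : pop 1, push T -> stack = [T] (size 1)
  Action 4: shift '*' : push -> stack = [T, *] (size 2)
  Action 5: shift 'id' : push -> stack = [T, *, id] (size 3)
  Action 6: reduce by F -> id : pop 1, push F -> stack = [T, *, F] (size 3)
  Action 7: reduce by T -> T * F : pop 3, push T -> stack = [T] (size 1)
  Action 8: shift '*' : push -> stack = [T, *] (size 2)
  Action 9: shift 'id' : push -> stack = [T, *, id] (size 3)
Final stack size: 3

3


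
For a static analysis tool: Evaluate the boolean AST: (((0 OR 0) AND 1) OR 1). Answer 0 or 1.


Step 1: Evaluate inner node
  0 OR 0 = 0
Step 2: Evaluate next node
  0 AND 1 = 0
Step 3: Evaluate root node
  0 OR 1 = 1

1


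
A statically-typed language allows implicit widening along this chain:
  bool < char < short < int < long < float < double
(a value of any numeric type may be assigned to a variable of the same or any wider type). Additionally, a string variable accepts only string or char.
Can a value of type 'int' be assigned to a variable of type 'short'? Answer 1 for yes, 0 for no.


Target variable type: short
Source value type: int
Numeric ranks: int=3, short=2
Widening allowed iff rank(source) <= rank(target): 3 <= 2? No
Result: 0

0


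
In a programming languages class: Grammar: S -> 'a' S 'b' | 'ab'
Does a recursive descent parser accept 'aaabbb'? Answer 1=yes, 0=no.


Grammar accepts strings of the form a^n b^n (n >= 1)
Word: 'aaabbb'
Counting: 3 a's and 3 b's
Check: 3 == 3? Yes
Derivation (S -> aSb applied 2 time(s), then S -> ab): S => aSb => aaSbb => aaabbb
Accepted

1


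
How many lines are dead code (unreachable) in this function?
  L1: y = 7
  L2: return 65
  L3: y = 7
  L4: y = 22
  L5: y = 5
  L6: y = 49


Analyzing control flow:
  L1: reachable (before return)
  L2: reachable (return statement)
  L3: DEAD (after return at L2)
  L4: DEAD (after return at L2)
  L5: DEAD (after return at L2)
  L6: DEAD (after return at L2)
Return at L2, total lines = 6
Dead lines: L3 through L6
Count: 4

4


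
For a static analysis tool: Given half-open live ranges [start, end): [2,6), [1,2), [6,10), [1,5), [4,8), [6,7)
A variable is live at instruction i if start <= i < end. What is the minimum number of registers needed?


Live ranges:
  Var0: [2, 6)
  Var1: [1, 2)
  Var2: [6, 10)
  Var3: [1, 5)
  Var4: [4, 8)
  Var5: [6, 7)
Sweep-line events (position, delta, active):
  pos=1 start -> active=1
  pos=1 start -> active=2
  pos=2 end -> active=1
  pos=2 start -> active=2
  pos=4 start -> active=3
  pos=5 end -> active=2
  pos=6 end -> active=1
  pos=6 start -> active=2
  pos=6 start -> active=3
  pos=7 end -> active=2
  pos=8 end -> active=1
  pos=10 end -> active=0
Maximum simultaneous active: 3
Minimum registers needed: 3

3


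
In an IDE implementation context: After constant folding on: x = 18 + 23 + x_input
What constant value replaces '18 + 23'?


Identifying constant sub-expression:
  Original: x = 18 + 23 + x_input
  18 and 23 are both compile-time constants
  Evaluating: 18 + 23 = 41
  After folding: x = 41 + x_input

41


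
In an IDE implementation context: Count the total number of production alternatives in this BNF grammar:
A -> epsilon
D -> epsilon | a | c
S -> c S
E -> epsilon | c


Counting alternatives per rule:
  A: 1 alternative(s)
  D: 3 alternative(s)
  S: 1 alternative(s)
  E: 2 alternative(s)
Sum: 1 + 3 + 1 + 2 = 7

7


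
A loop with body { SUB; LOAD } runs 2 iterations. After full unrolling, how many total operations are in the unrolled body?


Loop body operations: SUB, LOAD (2 ops per iteration)
Unrolling 2 iterations:
  Iteration 1: SUB, LOAD (2 ops)
  Iteration 2: SUB, LOAD (2 ops)
Total: 2 iterations * 2 ops/iter = 4 operations

4


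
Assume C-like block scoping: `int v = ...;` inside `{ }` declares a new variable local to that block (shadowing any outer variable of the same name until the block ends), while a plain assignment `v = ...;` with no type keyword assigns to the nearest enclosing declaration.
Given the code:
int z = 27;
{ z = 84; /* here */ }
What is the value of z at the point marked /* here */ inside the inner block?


Analyzing scoping rules:
Outer scope: declares z = 27
Inner block: 'z = 84;' has no type keyword, so it is an assignment to the outer z (no shadowing)
Inside the block, after the assignment -> 84
Result: 84

84


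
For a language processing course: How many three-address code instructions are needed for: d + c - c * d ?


Expression: d + c - c * d
Generating three-address code (respecting * over +/- precedence):
  Instruction 1: t1 = c * d
  Instruction 2: t2 = d + c
  Instruction 3: t3 = t2 - t1
Total instructions: 3

3


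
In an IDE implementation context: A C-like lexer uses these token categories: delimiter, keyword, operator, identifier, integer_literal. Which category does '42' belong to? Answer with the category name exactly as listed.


Token: '42'
Checking categories:
  identifier: no
  integer_literal: YES
  operator: no
  keyword: no
  delimiter: no
Category: integer_literal

integer_literal


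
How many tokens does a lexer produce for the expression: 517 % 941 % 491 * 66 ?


Scanning '517 % 941 % 491 * 66'
Token 1: '517' -> integer_literal
Token 2: '%' -> operator
Token 3: '941' -> integer_literal
Token 4: '%' -> operator
Token 5: '491' -> integer_literal
Token 6: '*' -> operator
Token 7: '66' -> integer_literal
Total tokens: 7

7


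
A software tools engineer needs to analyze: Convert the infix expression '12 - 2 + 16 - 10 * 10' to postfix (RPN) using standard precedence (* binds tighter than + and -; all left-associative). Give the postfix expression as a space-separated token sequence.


Applying the shunting-yard algorithm:
  Operand 12 -> output
  Push '-' onto operator stack -> op-stack: [-]
  Operand 2 -> output
  See '+' (prec 1); top '-' (prec 1) >= it -> pop '-' to output
  Push '+' onto operator stack -> op-stack: [+]
  Operand 16 -> output
  See '-' (prec 1); top '+' (prec 1) >= it -> pop '+' to output
  Push '-' onto operator stack -> op-stack: [-]
  Operand 10 -> output
  Push '*' onto operator stack -> op-stack: [-, *]
  Operand 10 -> output
  End of input: pop '*' to output
  End of input: pop '-' to output
Postfix result: 12 2 - 16 + 10 10 * -

12 2 - 16 + 10 10 * -


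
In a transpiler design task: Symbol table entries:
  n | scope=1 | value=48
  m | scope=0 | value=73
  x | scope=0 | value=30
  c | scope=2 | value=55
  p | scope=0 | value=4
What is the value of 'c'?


Searching symbol table for 'c':
  n | scope=1 | value=48
  m | scope=0 | value=73
  x | scope=0 | value=30
  c | scope=2 | value=55 <- MATCH
  p | scope=0 | value=4
Found 'c' at scope 2 with value 55

55


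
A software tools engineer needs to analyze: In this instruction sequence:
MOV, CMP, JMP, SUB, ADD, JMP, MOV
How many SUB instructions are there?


Scanning instruction sequence for SUB:
  Position 1: MOV
  Position 2: CMP
  Position 3: JMP
  Position 4: SUB <- MATCH
  Position 5: ADD
  Position 6: JMP
  Position 7: MOV
Matches at positions: [4]
Total SUB count: 1

1


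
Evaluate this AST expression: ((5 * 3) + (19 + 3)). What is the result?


Expression: ((5 * 3) + (19 + 3))
Evaluating step by step:
  5 * 3 = 15
  19 + 3 = 22
  15 + 22 = 37
Result: 37

37
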